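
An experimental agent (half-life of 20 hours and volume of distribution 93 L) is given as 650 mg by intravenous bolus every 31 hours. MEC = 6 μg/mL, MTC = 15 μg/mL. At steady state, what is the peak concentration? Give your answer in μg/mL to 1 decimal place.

k = ln2/t½ = ln2/20 ≈ 0.034657 h⁻¹; fraction remaining f = e^(−kτ) = e^(−0.034657×31) ≈ 0.3415.
At steady state, accumulation factor R = 1/(1 − e^(−kτ)) ≈ 1.5186.
Single-dose peak C₀ = D/Vd = 650/93 ≈ 6.989 μg/mL.
Steady-state peak Cmax,ss = C₀·R ≈ 6.989 × 1.5186 ≈ 10.613 μg/mL.
Peak 10.6 μg/mL vs MTC 15 μg/mL: below toxic threshold.

10.6 μg/mL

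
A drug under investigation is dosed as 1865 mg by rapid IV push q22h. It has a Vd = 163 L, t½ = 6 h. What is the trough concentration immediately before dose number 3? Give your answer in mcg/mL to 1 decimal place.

f = (1/2)^(τ/t½) = (1/2)^(22/6) ≈ 0.0787.
C₀ = D/Vd = 1865/163 ≈ 11.442 mcg/mL.
Before the 3rd dose, 2 doses have been given. Superposition: Cmin = C₀·(f + f²).
≈ 11.442 × (0.0787 + 0.0062) ≈ 11.442 × 0.0849 ≈ 0.971 mcg/mL.

1.0 mcg/mL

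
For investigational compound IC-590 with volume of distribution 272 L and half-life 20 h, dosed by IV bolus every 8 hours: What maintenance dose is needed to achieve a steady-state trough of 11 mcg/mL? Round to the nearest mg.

956 mg

τ/t½ = 8/20 ≈ 0.4, so f = (1/2)^(8/20) ≈ 0.757858.
Cmin,ss = (D/Vd)·f/(1−f), so D = Cmin,ss·Vd·(1−f)/f.
D = 11 × 272 × (1−f)/f ≈ 11 × 272 × 0.31951 ≈ 955.97 mg.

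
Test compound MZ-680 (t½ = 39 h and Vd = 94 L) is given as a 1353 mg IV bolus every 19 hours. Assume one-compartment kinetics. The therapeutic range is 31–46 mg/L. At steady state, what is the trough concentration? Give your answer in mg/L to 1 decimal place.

k = ln2/t½ = ln2/39 ≈ 0.017773 h⁻¹; fraction remaining f = e^(−kτ) = e^(−0.017773×19) ≈ 0.7134.
Each bolus raises the concentration by D/Vd = 1353/94 ≈ 14.394 mg/L.
Steady-state trough Cmin,ss = C₀·f/(1−f) ≈ 14.394 × 0.7134/0.2866 ≈ 35.829 mg/L.
Trough 35.8 mg/L vs MEC 31 mg/L: adequate.

35.8 mg/L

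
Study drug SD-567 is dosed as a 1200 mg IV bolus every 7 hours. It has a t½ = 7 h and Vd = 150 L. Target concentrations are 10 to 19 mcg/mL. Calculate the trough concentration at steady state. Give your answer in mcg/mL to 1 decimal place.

The dosing interval is 1 half-life, so f = 2^(−1) = 0.5.
At steady state, R = 1/(1 − 0.5) = 2/1.
Single-dose peak C₀ = D/Vd = 1200/150 = 8 mcg/mL.
Steady-state peak Cmax,ss = C₀·R = 8 × 2/1 ≈ 16.000 mcg/mL.
Steady-state trough Cmin,ss = Cmax,ss·f ≈ 16.000 × 0.5 ≈ 8.000 mcg/mL.
Trough 8.0 mcg/mL vs MEC 10 mcg/mL: subtherapeutic.

8.0 mcg/mL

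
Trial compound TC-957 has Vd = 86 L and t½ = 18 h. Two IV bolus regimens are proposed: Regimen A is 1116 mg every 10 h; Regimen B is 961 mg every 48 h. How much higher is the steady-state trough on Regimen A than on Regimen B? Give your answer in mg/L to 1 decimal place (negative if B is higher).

Regimen A: f = (1/2)^(10/18) ≈ 0.6804; Cmin,ss = (1116/86)·f/(1−f) ≈ 27.626 mg/L.
Regimen B: f = (1/2)^(48/18) ≈ 0.1575; Cmin,ss = (961/86)·f/(1−f) ≈ 2.089 mg/L.
Difference ≈ 27.626 − 2.089 ≈ 25.537 mg/L.

25.5 mg/L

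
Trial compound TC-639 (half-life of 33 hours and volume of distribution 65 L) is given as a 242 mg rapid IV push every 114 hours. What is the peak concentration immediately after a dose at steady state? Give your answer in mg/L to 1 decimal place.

4.1 mg/L

τ/t½ = 114/33 ≈ 3.4545, so fraction remaining f = (1/2)^(114/33) ≈ 0.0912.
Accumulation ratio R = 1/(1 − f) ≈ 1/0.9088 ≈ 1.1004.
Single-dose peak C₀ = D/Vd = 242/65 ≈ 3.723 mg/L.
Steady-state peak Cmax,ss = C₀·R ≈ 3.723 × 1.1004 ≈ 4.097 mg/L.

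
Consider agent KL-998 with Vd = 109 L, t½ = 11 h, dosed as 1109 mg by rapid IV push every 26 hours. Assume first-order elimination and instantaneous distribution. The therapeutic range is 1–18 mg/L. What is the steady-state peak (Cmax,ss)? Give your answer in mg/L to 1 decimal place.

Over one 26-h interval, 26/11 ≈ 2.3636 half-lives elapse, leaving f ≈ 0.1943 of each dose.
Accumulation ratio R = 1/(1 − f) ≈ 1/0.8057 ≈ 1.2412.
Each bolus raises the concentration by D/Vd = 1109/109 ≈ 10.174 mg/L.
Steady-state peak Cmax,ss = C₀·R ≈ 10.174 × 1.2412 ≈ 12.628 mg/L.
Peak 12.6 mg/L vs MTC 18 mg/L: below toxic threshold.

12.6 mg/L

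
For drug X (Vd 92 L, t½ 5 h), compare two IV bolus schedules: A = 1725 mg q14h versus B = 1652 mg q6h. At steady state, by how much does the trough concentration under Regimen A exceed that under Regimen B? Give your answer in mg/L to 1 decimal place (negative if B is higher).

Regimen A: f = (1/2)^(14/5) ≈ 0.1436; Cmin,ss = (1725/92)·f/(1−f) ≈ 3.144 mg/L.
Regimen B: f = (1/2)^(6/5) ≈ 0.4353; Cmin,ss = (1652/92)·f/(1−f) ≈ 13.842 mg/L.
Difference ≈ 3.144 − 13.842 ≈ -10.698 mg/L.

-10.7 mg/L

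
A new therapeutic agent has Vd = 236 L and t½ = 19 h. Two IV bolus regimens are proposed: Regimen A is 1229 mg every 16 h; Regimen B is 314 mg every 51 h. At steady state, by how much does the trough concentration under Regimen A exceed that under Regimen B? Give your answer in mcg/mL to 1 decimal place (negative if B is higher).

Regimen A: f = (1/2)^(16/19) ≈ 0.5578; Cmin,ss = (1229/236)·f/(1−f) ≈ 6.569 mcg/mL.
Regimen B: f = (1/2)^(51/19) ≈ 0.1556; Cmin,ss = (314/236)·f/(1−f) ≈ 0.245 mcg/mL.
Difference ≈ 6.569 − 0.245 ≈ 6.324 mcg/mL.

6.3 mcg/mL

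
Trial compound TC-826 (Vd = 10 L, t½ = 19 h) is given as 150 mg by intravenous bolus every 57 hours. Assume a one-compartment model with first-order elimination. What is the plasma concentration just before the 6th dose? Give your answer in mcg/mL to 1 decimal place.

2.1 mcg/mL

f = (1/2)^(τ/t½) = (1/2)^(57/19) ≈ 0.1250.
C₀ = D/Vd = 150/10 ≈ 15.000 mcg/mL.
Before the 6th dose, 5 doses have been given. Superposition: Cmin = C₀·(f + f² + … + f^5).
≈ 15.000 × (0.1250 + 0.0156 + 0.0020 + 0.0002 + 0.0000) ≈ 15.000 × 0.1428 ≈ 2.142 mcg/mL.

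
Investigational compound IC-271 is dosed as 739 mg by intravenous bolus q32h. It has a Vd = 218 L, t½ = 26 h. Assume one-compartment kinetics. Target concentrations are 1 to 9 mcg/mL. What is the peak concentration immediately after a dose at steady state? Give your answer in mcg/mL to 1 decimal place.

Over one 32-h interval, 32/26 ≈ 1.2308 half-lives elapse, leaving f ≈ 0.4261 of each dose.
At steady state, accumulation factor R = 1/(1 − e^(−kτ)) ≈ 1.7425.
Each bolus raises the concentration by D/Vd = 739/218 ≈ 3.390 mcg/mL.
Steady-state peak Cmax,ss = C₀·R ≈ 3.390 × 1.7425 ≈ 5.907 mcg/mL.
Peak 5.9 mcg/mL vs MTC 9 mcg/mL: below toxic threshold.

5.9 mcg/mL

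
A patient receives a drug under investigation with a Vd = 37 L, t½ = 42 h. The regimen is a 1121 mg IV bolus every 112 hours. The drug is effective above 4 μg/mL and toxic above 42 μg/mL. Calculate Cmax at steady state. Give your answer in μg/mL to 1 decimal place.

36.0 μg/mL

τ/t½ = 112/42 ≈ 2.6667, so fraction remaining f = (1/2)^(112/42) ≈ 0.1575.
At steady state, accumulation factor R = 1/(1 − e^(−kτ)) ≈ 1.1869.
Each bolus raises the concentration by D/Vd = 1121/37 ≈ 30.297 μg/mL.
Cmax,ss = C₀/(1 − f) ≈ 30.297/0.8425 ≈ 35.961 μg/mL.
Peak 36.0 μg/mL vs MTC 42 μg/mL: below toxic threshold.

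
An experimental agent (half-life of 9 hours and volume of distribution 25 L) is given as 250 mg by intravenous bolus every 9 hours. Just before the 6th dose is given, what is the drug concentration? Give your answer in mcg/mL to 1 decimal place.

9.7 mcg/mL

f = (1/2)^(τ/t½) = (1/2)^(9/9) ≈ 0.5000.
C₀ = D/Vd = 250/25 ≈ 10.000 mcg/mL.
Before the 6th dose, 5 doses have been given. Superposition: Cmin = C₀·(f + f² + … + f^5).
≈ 10.000 × (0.5000 + 0.2500 + 0.1250 + 0.0625 + 0.0313) ≈ 10.000 × 0.9688 ≈ 9.688 mcg/mL.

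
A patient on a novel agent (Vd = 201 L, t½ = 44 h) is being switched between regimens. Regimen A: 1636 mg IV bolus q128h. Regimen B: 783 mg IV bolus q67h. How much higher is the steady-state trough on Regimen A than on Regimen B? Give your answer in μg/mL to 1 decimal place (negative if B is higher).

Regimen A: f = (1/2)^(128/44) ≈ 0.1331; Cmin,ss = (1636/201)·f/(1−f) ≈ 1.250 μg/mL.
Regimen B: f = (1/2)^(67/44) ≈ 0.3480; Cmin,ss = (783/201)·f/(1−f) ≈ 2.079 μg/mL.
Difference ≈ 1.250 − 2.079 ≈ -0.829 μg/mL.

-0.8 μg/mL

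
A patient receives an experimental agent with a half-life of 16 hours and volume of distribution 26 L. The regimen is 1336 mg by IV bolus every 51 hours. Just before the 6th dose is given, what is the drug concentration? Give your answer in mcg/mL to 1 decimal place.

6.3 mcg/mL

f = (1/2)^(τ/t½) = (1/2)^(51/16) ≈ 0.1098.
C₀ = D/Vd = 1336/26 ≈ 51.385 mcg/mL.
Before the 6th dose, 5 doses have been given. Superposition: Cmin = C₀·(f + f² + … + f^5).
≈ 51.385 × (0.1098 + 0.0121 + 0.0013 + 0.0001 + 0.0000) ≈ 51.385 × 0.1233 ≈ 6.336 mcg/mL.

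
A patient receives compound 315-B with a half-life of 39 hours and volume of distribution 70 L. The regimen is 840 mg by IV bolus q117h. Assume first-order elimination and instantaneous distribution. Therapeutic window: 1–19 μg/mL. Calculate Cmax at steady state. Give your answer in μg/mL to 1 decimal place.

13.7 μg/mL

τ = 117 h = 3 half-lives, so f = (1/2)^3 = 0.125.
Accumulation ratio R = 1/(1 − f) = 1/0.875 = 8/7.
Single-dose peak C₀ = D/Vd = 840/70 = 12 μg/mL.
Steady-state peak Cmax,ss = C₀·R = 12 × 8/7 ≈ 13.714 μg/mL.
Peak 13.7 μg/mL vs MTC 19 μg/mL: below toxic threshold.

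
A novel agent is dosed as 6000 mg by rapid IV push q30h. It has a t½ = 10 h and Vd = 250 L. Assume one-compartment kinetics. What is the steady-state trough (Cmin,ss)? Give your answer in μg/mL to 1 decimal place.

τ = 30 h = 3 half-lives, so f = (1/2)^3 = 0.125.
Accumulation ratio R = 1/(1 − f) = 1/0.875 = 8/7.
Single-dose peak C₀ = D/Vd = 6000/250 = 24 μg/mL.
Steady-state peak Cmax,ss = C₀·R = 24 × 8/7 ≈ 27.429 μg/mL.
Steady-state trough Cmin,ss = Cmax,ss·f ≈ 27.429 × 0.125 ≈ 3.429 μg/mL.

3.4 μg/mL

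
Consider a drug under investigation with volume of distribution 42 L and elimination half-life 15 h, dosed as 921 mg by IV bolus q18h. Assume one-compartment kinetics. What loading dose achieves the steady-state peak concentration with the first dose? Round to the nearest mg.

1631 mg

f = (1/2)^(18/15) ≈ 0.435275; accumulation ratio R = 1/(1−f) ≈ 1.77077.
Loading dose to hit Cmax,ss on first dose: D_load = D_maint·R ≈ 921 × 1.77077 ≈ 1630.88 mg.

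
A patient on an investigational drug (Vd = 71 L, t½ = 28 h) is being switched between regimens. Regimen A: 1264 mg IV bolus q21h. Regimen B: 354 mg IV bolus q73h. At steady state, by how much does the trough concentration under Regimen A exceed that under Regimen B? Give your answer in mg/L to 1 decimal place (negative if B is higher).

Regimen A: f = (1/2)^(21/28) ≈ 0.5946; Cmin,ss = (1264/71)·f/(1−f) ≈ 26.111 mg/L.
Regimen B: f = (1/2)^(73/28) ≈ 0.1641; Cmin,ss = (354/71)·f/(1−f) ≈ 0.979 mg/L.
Difference ≈ 26.111 − 0.979 ≈ 25.132 mg/L.

25.1 mg/L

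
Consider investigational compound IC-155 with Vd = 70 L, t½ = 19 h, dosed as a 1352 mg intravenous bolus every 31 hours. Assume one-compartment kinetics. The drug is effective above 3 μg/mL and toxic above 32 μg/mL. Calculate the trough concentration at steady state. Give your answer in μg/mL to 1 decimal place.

τ/t½ = 31/19 ≈ 1.6316, so fraction remaining f = (1/2)^(31/19) ≈ 0.3227.
At steady state, accumulation factor R = 1/(1 − e^(−kτ)) ≈ 1.4765.
Single-dose peak C₀ = D/Vd = 1352/70 ≈ 19.314 μg/mL.
Steady-state peak Cmax,ss = C₀·R ≈ 19.314 × 1.4765 ≈ 28.517 μg/mL.
One interval later, Cmin,ss = Cmax,ss·e^(−kτ) ≈ 28.517 × 0.3227 ≈ 9.202 μg/mL.
Trough 9.2 μg/mL vs MEC 3 μg/mL: adequate.

9.2 μg/mL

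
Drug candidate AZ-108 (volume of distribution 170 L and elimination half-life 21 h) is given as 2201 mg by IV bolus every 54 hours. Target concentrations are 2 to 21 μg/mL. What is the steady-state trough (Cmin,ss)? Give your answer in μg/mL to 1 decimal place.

Over one 54-h interval, 54/21 ≈ 2.5714 half-lives elapse, leaving f ≈ 0.1682 of each dose.
At steady state, accumulation factor R = 1/(1 − e^(−kτ)) ≈ 1.2022.
Single-dose peak C₀ = D/Vd = 2201/170 ≈ 12.947 μg/mL.
Cmax,ss = C₀/(1 − f) ≈ 12.947/0.8318 ≈ 15.565 μg/mL.
One interval later, Cmin,ss = Cmax,ss·e^(−kτ) ≈ 15.565 × 0.1682 ≈ 2.618 μg/mL.
Trough 2.6 μg/mL vs MEC 2 μg/mL: adequate.

2.6 μg/mL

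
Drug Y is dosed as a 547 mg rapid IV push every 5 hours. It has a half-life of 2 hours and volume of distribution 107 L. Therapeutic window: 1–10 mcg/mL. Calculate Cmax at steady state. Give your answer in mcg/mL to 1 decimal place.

6.2 mcg/mL

τ/t½ = 5/2 ≈ 2.5, so fraction remaining f = (1/2)^(5/2) ≈ 0.1768.
Accumulation ratio R = 1/(1 − f) ≈ 1/0.8232 ≈ 1.2148.
Each bolus raises the concentration by D/Vd = 547/107 ≈ 5.112 mcg/mL.
Cmax,ss = C₀/(1 − f) ≈ 5.112/0.8232 ≈ 6.210 mcg/mL.
Peak 6.2 mcg/mL vs MTC 10 mcg/mL: below toxic threshold.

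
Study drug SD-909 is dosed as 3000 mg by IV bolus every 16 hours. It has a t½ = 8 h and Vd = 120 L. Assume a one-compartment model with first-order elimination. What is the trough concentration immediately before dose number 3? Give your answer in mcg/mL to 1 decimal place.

7.8 mcg/mL

f = (1/2)^(τ/t½) = (1/2)^(16/8) ≈ 0.2500.
C₀ = D/Vd = 3000/120 ≈ 25.000 mcg/mL.
Before the 3rd dose, 2 doses have been given. Superposition: Cmin = C₀·(f + f²).
≈ 25.000 × (0.2500 + 0.0625) ≈ 25.000 × 0.3125 ≈ 7.812 mcg/mL.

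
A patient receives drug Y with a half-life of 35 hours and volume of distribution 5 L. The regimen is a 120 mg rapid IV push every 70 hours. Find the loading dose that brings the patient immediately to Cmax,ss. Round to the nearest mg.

f = (1/2)^(70/35) ≈ 0.250000; accumulation ratio R = 1/(1−f) ≈ 1.33333.
Loading dose to hit Cmax,ss on first dose: D_load = D_maint·R ≈ 120 × 1.33333 ≈ 160.00 mg.

160 mg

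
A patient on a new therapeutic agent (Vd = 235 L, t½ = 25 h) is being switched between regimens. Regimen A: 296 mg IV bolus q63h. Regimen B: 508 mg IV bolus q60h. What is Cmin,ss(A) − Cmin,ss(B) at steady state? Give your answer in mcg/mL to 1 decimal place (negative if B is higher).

Regimen A: f = (1/2)^(63/25) ≈ 0.1743; Cmin,ss = (296/235)·f/(1−f) ≈ 0.266 mcg/mL.
Regimen B: f = (1/2)^(60/25) ≈ 0.1895; Cmin,ss = (508/235)·f/(1−f) ≈ 0.505 mcg/mL.
Difference ≈ 0.266 − 0.505 ≈ -0.239 mcg/mL.

-0.2 mcg/mL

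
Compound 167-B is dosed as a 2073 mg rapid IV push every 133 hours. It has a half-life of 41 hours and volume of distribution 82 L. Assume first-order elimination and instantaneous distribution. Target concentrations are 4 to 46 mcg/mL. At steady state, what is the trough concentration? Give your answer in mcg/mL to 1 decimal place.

3.0 mcg/mL

Over one 133-h interval, 133/41 ≈ 3.2439 half-lives elapse, leaving f ≈ 0.1056 of each dose.
Each bolus raises the concentration by D/Vd = 2073/82 ≈ 25.280 mcg/mL.
Steady-state trough Cmin,ss = C₀·f/(1−f) ≈ 25.280 × 0.1056/0.8944 ≈ 2.985 mcg/mL.
Trough 3.0 mcg/mL vs MEC 4 mcg/mL: subtherapeutic.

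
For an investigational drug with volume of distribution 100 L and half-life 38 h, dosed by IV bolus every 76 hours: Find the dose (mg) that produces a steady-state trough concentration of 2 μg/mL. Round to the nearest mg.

τ/t½ = 76/38 ≈ 2, so f = (1/2)^(76/38) ≈ 0.250000.
Cmin,ss = (D/Vd)·f/(1−f), so D = Cmin,ss·Vd·(1−f)/f.
D = 2 × 100 × (1−f)/f ≈ 2 × 100 × 3.00000 ≈ 600.00 mg.

600 mg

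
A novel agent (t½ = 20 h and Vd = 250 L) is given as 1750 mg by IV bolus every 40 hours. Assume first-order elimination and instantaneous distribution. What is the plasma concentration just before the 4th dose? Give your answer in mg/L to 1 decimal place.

2.3 mg/L

f = (1/2)^(τ/t½) = (1/2)^(40/20) ≈ 0.2500.
C₀ = D/Vd = 1750/250 ≈ 7.000 mg/L.
Before the 4th dose, 3 doses have been given. Superposition: Cmin = C₀·(f + f² + … + f^3).
≈ 7.000 × (0.2500 + 0.0625 + 0.0156) ≈ 7.000 × 0.3281 ≈ 2.297 mg/L.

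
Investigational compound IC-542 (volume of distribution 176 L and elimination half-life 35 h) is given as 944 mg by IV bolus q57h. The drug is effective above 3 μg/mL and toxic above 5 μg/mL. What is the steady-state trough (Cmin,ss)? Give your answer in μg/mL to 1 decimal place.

τ/t½ = 57/35 ≈ 1.6286, so fraction remaining f = (1/2)^(57/35) ≈ 0.3234.
At steady state, accumulation factor R = 1/(1 − e^(−kτ)) ≈ 1.4780.
Single-dose peak C₀ = D/Vd = 944/176 ≈ 5.364 μg/mL.
Steady-state peak Cmax,ss = C₀·R ≈ 5.364 × 1.4780 ≈ 7.928 μg/mL.
Steady-state trough Cmin,ss = Cmax,ss·f ≈ 7.928 × 0.3234 ≈ 2.564 μg/mL.
Trough 2.6 μg/mL vs MEC 3 μg/mL: subtherapeutic.

2.6 μg/mL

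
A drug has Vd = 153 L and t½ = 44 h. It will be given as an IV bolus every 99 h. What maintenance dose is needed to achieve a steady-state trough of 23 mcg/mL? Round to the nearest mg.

13220 mg

τ/t½ = 99/44 ≈ 2.25, so f = (1/2)^(99/44) ≈ 0.210224.
Cmin,ss = (D/Vd)·f/(1−f), so D = Cmin,ss·Vd·(1−f)/f.
D = 23 × 153 × (1−f)/f ≈ 23 × 153 × 3.75683 ≈ 13220.28 mg.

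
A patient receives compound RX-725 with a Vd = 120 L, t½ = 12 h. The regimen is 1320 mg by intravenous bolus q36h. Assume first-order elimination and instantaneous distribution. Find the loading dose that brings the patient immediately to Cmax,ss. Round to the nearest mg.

1509 mg

f = (1/2)^(36/12) ≈ 0.125000; accumulation ratio R = 1/(1−f) ≈ 1.14286.
Loading dose to hit Cmax,ss on first dose: D_load = D_maint·R ≈ 1320 × 1.14286 ≈ 1508.58 mg.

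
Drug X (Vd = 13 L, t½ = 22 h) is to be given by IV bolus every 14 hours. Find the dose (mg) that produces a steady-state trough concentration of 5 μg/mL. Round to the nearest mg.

36 mg

τ/t½ = 14/22 ≈ 0.63636, so f = (1/2)^(14/22) ≈ 0.643332.
Cmin,ss = (D/Vd)·f/(1−f), so D = Cmin,ss·Vd·(1−f)/f.
D = 5 × 13 × (1−f)/f ≈ 5 × 13 × 0.55441 ≈ 36.04 mg.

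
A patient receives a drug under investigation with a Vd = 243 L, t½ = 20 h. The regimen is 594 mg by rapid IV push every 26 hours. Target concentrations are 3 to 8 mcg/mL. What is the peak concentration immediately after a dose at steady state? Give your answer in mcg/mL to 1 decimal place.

τ/t½ = 26/20 ≈ 1.3, so fraction remaining f = (1/2)^(26/20) ≈ 0.4061.
At steady state, accumulation factor R = 1/(1 − e^(−kτ)) ≈ 1.6838.
Single-dose peak C₀ = D/Vd = 594/243 ≈ 2.444 mcg/mL.
Steady-state peak Cmax,ss = C₀·R ≈ 2.444 × 1.6838 ≈ 4.115 mcg/mL.
Peak 4.1 mcg/mL vs MTC 8 mcg/mL: below toxic threshold.

4.1 mcg/mL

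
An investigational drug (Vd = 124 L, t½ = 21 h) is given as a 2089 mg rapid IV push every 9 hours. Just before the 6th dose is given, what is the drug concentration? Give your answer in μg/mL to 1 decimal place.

37.7 μg/mL

f = (1/2)^(τ/t½) = (1/2)^(9/21) ≈ 0.7430.
C₀ = D/Vd = 2089/124 ≈ 16.847 μg/mL.
Before the 6th dose, 5 doses have been given. Superposition: Cmin = C₀·(f + f² + … + f^5).
≈ 16.847 × (0.7430 + 0.5520 + 0.4102 + 0.3048 + 0.2264) ≈ 16.847 × 2.2364 ≈ 37.677 μg/mL.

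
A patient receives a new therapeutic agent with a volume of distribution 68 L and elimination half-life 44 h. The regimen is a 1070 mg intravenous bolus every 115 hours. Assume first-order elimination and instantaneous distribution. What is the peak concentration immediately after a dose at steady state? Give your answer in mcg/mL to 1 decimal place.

Over one 115-h interval, 115/44 ≈ 2.6136 half-lives elapse, leaving f ≈ 0.1634 of each dose.
Accumulation ratio R = 1/(1 − f) ≈ 1/0.8366 ≈ 1.1953.
Single-dose peak C₀ = D/Vd = 1070/68 ≈ 15.735 mcg/mL.
Cmax,ss = C₀/(1 − f) ≈ 15.735/0.8366 ≈ 18.808 mcg/mL.

18.8 mcg/mL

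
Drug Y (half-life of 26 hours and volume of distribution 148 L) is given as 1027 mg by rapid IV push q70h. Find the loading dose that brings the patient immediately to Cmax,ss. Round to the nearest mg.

f = (1/2)^(70/26) ≈ 0.154716; accumulation ratio R = 1/(1−f) ≈ 1.18303.
Loading dose to hit Cmax,ss on first dose: D_load = D_maint·R ≈ 1027 × 1.18303 ≈ 1214.97 mg.

1215 mg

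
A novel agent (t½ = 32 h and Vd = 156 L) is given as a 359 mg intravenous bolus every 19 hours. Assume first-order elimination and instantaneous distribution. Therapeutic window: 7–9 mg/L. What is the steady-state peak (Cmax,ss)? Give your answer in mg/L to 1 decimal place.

Over one 19-h interval, 19/32 ≈ 0.59375 half-lives elapse, leaving f ≈ 0.6626 of each dose.
Accumulation ratio R = 1/(1 − f) ≈ 1/0.3374 ≈ 2.9638.
Single-dose peak C₀ = D/Vd = 359/156 ≈ 2.301 mg/L.
Cmax,ss = C₀/(1 − f) ≈ 2.301/0.3374 ≈ 6.820 mg/L.
Peak 6.8 mg/L vs MTC 9 mg/L: below toxic threshold.

6.8 mg/L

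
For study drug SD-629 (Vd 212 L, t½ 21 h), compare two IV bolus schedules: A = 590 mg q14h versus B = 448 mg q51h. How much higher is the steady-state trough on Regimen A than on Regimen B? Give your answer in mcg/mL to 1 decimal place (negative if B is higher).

Regimen A: f = (1/2)^(14/21) ≈ 0.6300; Cmin,ss = (590/212)·f/(1−f) ≈ 4.739 mcg/mL.
Regimen B: f = (1/2)^(51/21) ≈ 0.1857; Cmin,ss = (448/212)·f/(1−f) ≈ 0.482 mcg/mL.
Difference ≈ 4.739 − 0.482 ≈ 4.257 mcg/mL.

4.3 mcg/mL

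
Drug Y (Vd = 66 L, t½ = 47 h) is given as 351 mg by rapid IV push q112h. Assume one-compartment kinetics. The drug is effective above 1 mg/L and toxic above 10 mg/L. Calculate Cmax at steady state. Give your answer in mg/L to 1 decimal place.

Over one 112-h interval, 112/47 ≈ 2.383 half-lives elapse, leaving f ≈ 0.1917 of each dose.
At steady state, accumulation factor R = 1/(1 − e^(−kτ)) ≈ 1.2372.
Each bolus raises the concentration by D/Vd = 351/66 ≈ 5.318 mg/L.
Steady-state peak Cmax,ss = C₀·R ≈ 5.318 × 1.2372 ≈ 6.579 mg/L.
Peak 6.6 mg/L vs MTC 10 mg/L: below toxic threshold.

6.6 mg/L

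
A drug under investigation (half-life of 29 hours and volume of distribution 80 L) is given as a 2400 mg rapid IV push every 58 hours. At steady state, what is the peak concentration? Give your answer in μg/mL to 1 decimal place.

40.0 μg/mL

τ = 58 h = 2 half-lives, so f = (1/2)^2 = 0.25.
At steady state, R = 1/(1 − 0.25) = 4/3.
Single-dose peak C₀ = D/Vd = 2400/80 = 30 μg/mL.
Steady-state peak Cmax,ss = C₀·R = 30 × 4/3 ≈ 40.000 μg/mL.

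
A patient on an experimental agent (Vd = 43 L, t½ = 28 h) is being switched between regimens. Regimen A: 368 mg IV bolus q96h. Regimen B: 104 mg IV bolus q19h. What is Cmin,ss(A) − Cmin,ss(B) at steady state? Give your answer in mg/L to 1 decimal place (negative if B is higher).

Regimen A: f = (1/2)^(96/28) ≈ 0.0929; Cmin,ss = (368/43)·f/(1−f) ≈ 0.876 mg/L.
Regimen B: f = (1/2)^(19/28) ≈ 0.6248; Cmin,ss = (104/43)·f/(1−f) ≈ 4.028 mg/L.
Difference ≈ 0.876 − 4.028 ≈ -3.152 mg/L.

-3.2 mg/L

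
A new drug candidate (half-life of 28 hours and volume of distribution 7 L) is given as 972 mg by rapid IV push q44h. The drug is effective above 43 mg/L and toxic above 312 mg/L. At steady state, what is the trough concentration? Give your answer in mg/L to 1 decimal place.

70.4 mg/L

Over one 44-h interval, 44/28 ≈ 1.5714 half-lives elapse, leaving f ≈ 0.3365 of each dose.
At steady state, accumulation factor R = 1/(1 − e^(−kτ)) ≈ 1.5072.
Each bolus raises the concentration by D/Vd = 972/7 ≈ 138.857 mg/L.
Cmax,ss = C₀/(1 − f) ≈ 138.857/0.6635 ≈ 209.280 mg/L.
One interval later, Cmin,ss = Cmax,ss·e^(−kτ) ≈ 209.280 × 0.3365 ≈ 70.423 mg/L.
Trough 70.4 mg/L vs MEC 43 mg/L: adequate.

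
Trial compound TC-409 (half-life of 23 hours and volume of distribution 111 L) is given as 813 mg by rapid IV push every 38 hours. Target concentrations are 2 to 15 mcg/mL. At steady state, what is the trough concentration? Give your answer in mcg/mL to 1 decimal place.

Over one 38-h interval, 38/23 ≈ 1.6522 half-lives elapse, leaving f ≈ 0.3182 of each dose.
At steady state, accumulation factor R = 1/(1 − e^(−kτ)) ≈ 1.4667.
Each bolus raises the concentration by D/Vd = 813/111 ≈ 7.324 mcg/mL.
Steady-state peak Cmax,ss = C₀·R ≈ 7.324 × 1.4667 ≈ 10.742 mcg/mL.
One interval later, Cmin,ss = Cmax,ss·e^(−kτ) ≈ 10.742 × 0.3182 ≈ 3.418 mcg/mL.
Trough 3.4 mcg/mL vs MEC 2 mcg/mL: adequate.

3.4 mcg/mL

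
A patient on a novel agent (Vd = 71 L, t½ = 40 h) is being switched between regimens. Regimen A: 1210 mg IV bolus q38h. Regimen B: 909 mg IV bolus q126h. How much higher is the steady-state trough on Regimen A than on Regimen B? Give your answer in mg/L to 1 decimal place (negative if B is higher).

16.7 mg/L

Regimen A: f = (1/2)^(38/40) ≈ 0.5176; Cmin,ss = (1210/71)·f/(1−f) ≈ 18.286 mg/L.
Regimen B: f = (1/2)^(126/40) ≈ 0.1127; Cmin,ss = (909/71)·f/(1−f) ≈ 1.626 mg/L.
Difference ≈ 18.286 − 1.626 ≈ 16.660 mg/L.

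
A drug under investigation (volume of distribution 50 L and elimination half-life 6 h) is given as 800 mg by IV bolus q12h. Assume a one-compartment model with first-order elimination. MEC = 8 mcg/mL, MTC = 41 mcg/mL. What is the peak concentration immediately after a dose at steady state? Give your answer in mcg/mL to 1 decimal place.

The dosing interval is 2 half-lives, so f = 2^(−2) = 0.25.
Accumulation ratio R = 1/(1 − f) = 1/0.75 = 4/3.
Single-dose peak C₀ = D/Vd = 800/50 = 16 mcg/mL.
Steady-state peak Cmax,ss = C₀·R = 16 × 4/3 ≈ 21.333 mcg/mL.
Peak 21.3 mcg/mL vs MTC 41 mcg/mL: below toxic threshold.

21.3 mcg/mL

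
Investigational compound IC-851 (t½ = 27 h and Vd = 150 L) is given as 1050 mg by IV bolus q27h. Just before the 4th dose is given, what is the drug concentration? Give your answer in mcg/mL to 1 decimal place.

6.1 mcg/mL

f = (1/2)^(τ/t½) = (1/2)^(27/27) ≈ 0.5000.
C₀ = D/Vd = 1050/150 ≈ 7.000 mcg/mL.
Before the 4th dose, 3 doses have been given. Superposition: Cmin = C₀·(f + f² + … + f^3).
≈ 7.000 × (0.5000 + 0.2500 + 0.1250) ≈ 7.000 × 0.8750 ≈ 6.125 mcg/mL.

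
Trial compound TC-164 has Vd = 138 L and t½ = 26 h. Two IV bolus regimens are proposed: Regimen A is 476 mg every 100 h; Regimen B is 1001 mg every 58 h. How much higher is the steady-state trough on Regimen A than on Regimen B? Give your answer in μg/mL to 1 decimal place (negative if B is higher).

Regimen A: f = (1/2)^(100/26) ≈ 0.0695; Cmin,ss = (476/138)·f/(1−f) ≈ 0.258 μg/mL.
Regimen B: f = (1/2)^(58/26) ≈ 0.2130; Cmin,ss = (1001/138)·f/(1−f) ≈ 1.963 μg/mL.
Difference ≈ 0.258 − 1.963 ≈ -1.705 μg/mL.

-1.7 μg/mL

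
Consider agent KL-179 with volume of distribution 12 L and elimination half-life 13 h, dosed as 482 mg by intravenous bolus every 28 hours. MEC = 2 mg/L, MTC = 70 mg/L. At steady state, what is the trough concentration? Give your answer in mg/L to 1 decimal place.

Over one 28-h interval, 28/13 ≈ 2.1538 half-lives elapse, leaving f ≈ 0.2247 of each dose.
Accumulation ratio R = 1/(1 − f) ≈ 1/0.7753 ≈ 1.2898.
Each bolus raises the concentration by D/Vd = 482/12 ≈ 40.167 mg/L.
Cmax,ss = C₀/(1 − f) ≈ 40.167/0.7753 ≈ 51.808 mg/L.
Steady-state trough Cmin,ss = Cmax,ss·f ≈ 51.808 × 0.2247 ≈ 11.641 mg/L.
Trough 11.6 mg/L vs MEC 2 mg/L: adequate.

11.6 mg/L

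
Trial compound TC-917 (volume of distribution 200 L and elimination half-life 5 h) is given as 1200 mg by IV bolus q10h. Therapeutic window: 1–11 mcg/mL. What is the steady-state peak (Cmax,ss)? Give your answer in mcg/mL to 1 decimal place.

The dosing interval is 2 half-lives, so f = 2^(−2) = 0.25.
Accumulation ratio R = 1/(1 − f) = 1/0.75 = 4/3.
Single-dose peak C₀ = D/Vd = 1200/200 = 6 mcg/mL.
Steady-state peak Cmax,ss = C₀·R = 6 × 4/3 ≈ 8.000 mcg/mL.
Peak 8.0 mcg/mL vs MTC 11 mcg/mL: below toxic threshold.

8.0 mcg/mL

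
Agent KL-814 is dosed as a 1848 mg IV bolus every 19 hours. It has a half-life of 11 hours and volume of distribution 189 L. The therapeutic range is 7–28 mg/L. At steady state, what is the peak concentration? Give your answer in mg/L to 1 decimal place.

14.0 mg/L

τ/t½ = 19/11 ≈ 1.7273, so fraction remaining f = (1/2)^(19/11) ≈ 0.3020.
At steady state, accumulation factor R = 1/(1 − e^(−kτ)) ≈ 1.4327.
Single-dose peak C₀ = D/Vd = 1848/189 ≈ 9.778 mg/L.
Steady-state peak Cmax,ss = C₀·R ≈ 9.778 × 1.4327 ≈ 14.009 mg/L.
Peak 14.0 mg/L vs MTC 28 mg/L: below toxic threshold.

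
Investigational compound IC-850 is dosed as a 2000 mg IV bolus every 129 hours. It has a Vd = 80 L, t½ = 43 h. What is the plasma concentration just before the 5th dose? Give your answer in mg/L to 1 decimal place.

3.6 mg/L

f = (1/2)^(τ/t½) = (1/2)^(129/43) ≈ 0.1250.
C₀ = D/Vd = 2000/80 ≈ 25.000 mg/L.
Before the 5th dose, 4 doses have been given. Superposition: Cmin = C₀·(f + f² + … + f^4).
≈ 25.000 × (0.1250 + 0.0156 + 0.0020 + 0.0002) ≈ 25.000 × 0.1428 ≈ 3.570 mg/L.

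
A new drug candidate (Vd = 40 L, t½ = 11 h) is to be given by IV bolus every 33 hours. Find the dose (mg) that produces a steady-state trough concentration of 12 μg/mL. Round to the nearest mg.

τ/t½ = 33/11 ≈ 3, so f = (1/2)^(33/11) ≈ 0.125000.
Cmin,ss = (D/Vd)·f/(1−f), so D = Cmin,ss·Vd·(1−f)/f.
D = 12 × 40 × (1−f)/f ≈ 12 × 40 × 7.00000 ≈ 3360.00 mg.

3360 mg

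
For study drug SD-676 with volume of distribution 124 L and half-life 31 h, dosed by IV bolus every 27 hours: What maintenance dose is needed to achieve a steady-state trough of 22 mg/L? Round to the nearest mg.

τ/t½ = 27/31 ≈ 0.87097, so f = (1/2)^(27/31) ≈ 0.546780.
Cmin,ss = (D/Vd)·f/(1−f), so D = Cmin,ss·Vd·(1−f)/f.
D = 22 × 124 × (1−f)/f ≈ 22 × 124 × 0.82889 ≈ 2261.21 mg.

2261 mg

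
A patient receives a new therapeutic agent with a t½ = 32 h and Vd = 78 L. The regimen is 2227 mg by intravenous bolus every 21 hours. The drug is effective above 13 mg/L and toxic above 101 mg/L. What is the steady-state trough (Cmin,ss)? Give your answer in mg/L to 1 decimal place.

49.6 mg/L

k = ln2/t½ = ln2/32 ≈ 0.021661 h⁻¹; fraction remaining f = e^(−kτ) = e^(−0.021661×21) ≈ 0.6345.
Accumulation ratio R = 1/(1 − f) ≈ 1/0.3655 ≈ 2.7360.
Single-dose peak C₀ = D/Vd = 2227/78 ≈ 28.551 mg/L.
Steady-state peak Cmax,ss = C₀·R ≈ 28.551 × 2.7360 ≈ 78.116 mg/L.
One interval later, Cmin,ss = Cmax,ss·e^(−kτ) ≈ 78.116 × 0.6345 ≈ 49.565 mg/L.
Trough 49.6 mg/L vs MEC 13 mg/L: adequate.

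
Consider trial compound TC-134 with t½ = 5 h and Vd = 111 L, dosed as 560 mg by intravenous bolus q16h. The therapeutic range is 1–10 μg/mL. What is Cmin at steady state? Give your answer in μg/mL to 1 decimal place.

k = ln2/t½ = ln2/5 ≈ 0.138629 h⁻¹; fraction remaining f = e^(−kτ) = e^(−0.138629×16) ≈ 0.1088.
Each bolus raises the concentration by D/Vd = 560/111 ≈ 5.045 μg/mL.
Steady-state trough Cmin,ss = C₀·f/(1−f) ≈ 5.045 × 0.1088/0.8912 ≈ 0.616 μg/mL.
Trough 0.6 μg/mL vs MEC 1 μg/mL: subtherapeutic.

0.6 μg/mL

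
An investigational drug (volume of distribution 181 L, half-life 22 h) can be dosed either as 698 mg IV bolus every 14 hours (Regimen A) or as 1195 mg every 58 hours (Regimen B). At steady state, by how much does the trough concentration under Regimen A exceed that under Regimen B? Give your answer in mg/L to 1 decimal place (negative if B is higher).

Regimen A: f = (1/2)^(14/22) ≈ 0.6433; Cmin,ss = (698/181)·f/(1−f) ≈ 6.955 mg/L.
Regimen B: f = (1/2)^(58/22) ≈ 0.1608; Cmin,ss = (1195/181)·f/(1−f) ≈ 1.265 mg/L.
Difference ≈ 6.955 − 1.265 ≈ 5.690 mg/L.

5.7 mg/L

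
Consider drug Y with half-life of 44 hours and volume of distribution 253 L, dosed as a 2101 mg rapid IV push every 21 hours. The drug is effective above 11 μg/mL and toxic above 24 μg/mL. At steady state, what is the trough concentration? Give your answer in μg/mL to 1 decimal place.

k = ln2/t½ = ln2/44 ≈ 0.015753 h⁻¹; fraction remaining f = e^(−kτ) = e^(−0.015753×21) ≈ 0.7183.
At steady state, accumulation factor R = 1/(1 − e^(−kτ)) ≈ 3.5499.
Single-dose peak C₀ = D/Vd = 2101/253 ≈ 8.304 μg/mL.
Steady-state peak Cmax,ss = C₀·R ≈ 8.304 × 3.5499 ≈ 29.478 μg/mL.
Steady-state trough Cmin,ss = Cmax,ss·f ≈ 29.478 × 0.7183 ≈ 21.174 μg/mL.
Trough 21.2 μg/mL vs MEC 11 μg/mL: adequate.

21.2 μg/mL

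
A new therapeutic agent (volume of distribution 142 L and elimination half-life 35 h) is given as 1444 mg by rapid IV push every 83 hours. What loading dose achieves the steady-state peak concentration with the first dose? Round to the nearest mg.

f = (1/2)^(83/35) ≈ 0.193254; accumulation ratio R = 1/(1−f) ≈ 1.23955.
Loading dose to hit Cmax,ss on first dose: D_load = D_maint·R ≈ 1444 × 1.23955 ≈ 1789.91 mg.

1790 mg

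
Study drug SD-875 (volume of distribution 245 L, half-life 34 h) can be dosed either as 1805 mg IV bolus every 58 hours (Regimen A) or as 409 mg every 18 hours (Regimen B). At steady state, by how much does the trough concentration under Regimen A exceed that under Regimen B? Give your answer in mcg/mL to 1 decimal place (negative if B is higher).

Regimen A: f = (1/2)^(58/34) ≈ 0.3065; Cmin,ss = (1805/245)·f/(1−f) ≈ 3.256 mcg/mL.
Regimen B: f = (1/2)^(18/34) ≈ 0.6928; Cmin,ss = (409/245)·f/(1−f) ≈ 3.765 mcg/mL.
Difference ≈ 3.256 − 3.765 ≈ -0.509 mcg/mL.

-0.5 mcg/mL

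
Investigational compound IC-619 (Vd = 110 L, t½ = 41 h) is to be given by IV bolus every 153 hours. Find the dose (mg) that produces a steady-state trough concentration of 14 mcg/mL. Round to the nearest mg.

18919 mg

τ/t½ = 153/41 ≈ 3.7317, so f = (1/2)^(153/41) ≈ 0.075274.
Cmin,ss = (D/Vd)·f/(1−f), so D = Cmin,ss·Vd·(1−f)/f.
D = 14 × 110 × (1−f)/f ≈ 14 × 110 × 12.28480 ≈ 18918.59 mg.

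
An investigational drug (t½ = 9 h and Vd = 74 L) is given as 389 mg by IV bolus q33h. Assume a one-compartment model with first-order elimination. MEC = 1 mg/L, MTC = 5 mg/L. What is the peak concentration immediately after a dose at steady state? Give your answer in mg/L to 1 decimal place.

τ/t½ = 33/9 ≈ 3.6667, so fraction remaining f = (1/2)^(33/9) ≈ 0.0787.
At steady state, accumulation factor R = 1/(1 − e^(−kτ)) ≈ 1.0854.
Single-dose peak C₀ = D/Vd = 389/74 ≈ 5.257 mg/L.
Cmax,ss = C₀/(1 − f) ≈ 5.257/0.9213 ≈ 5.706 mg/L.
Peak 5.7 mg/L vs MTC 5 mg/L: exceeds toxic threshold.

5.7 mg/L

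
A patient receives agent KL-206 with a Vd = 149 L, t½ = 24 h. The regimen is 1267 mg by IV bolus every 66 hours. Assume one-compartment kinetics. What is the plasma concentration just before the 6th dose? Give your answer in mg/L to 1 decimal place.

1.5 mg/L

f = (1/2)^(τ/t½) = (1/2)^(66/24) ≈ 0.1487.
C₀ = D/Vd = 1267/149 ≈ 8.503 mg/L.
Before the 6th dose, 5 doses have been given. Superposition: Cmin = C₀·(f + f² + … + f^5).
≈ 8.503 × (0.1487 + 0.0221 + 0.0033 + 0.0005 + 0.0001) ≈ 8.503 × 0.1747 ≈ 1.485 mg/L.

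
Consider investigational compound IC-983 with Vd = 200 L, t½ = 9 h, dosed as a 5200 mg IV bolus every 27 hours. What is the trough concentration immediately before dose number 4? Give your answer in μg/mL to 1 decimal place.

f = (1/2)^(τ/t½) = (1/2)^(27/9) ≈ 0.1250.
C₀ = D/Vd = 5200/200 ≈ 26.000 μg/mL.
Before the 4th dose, 3 doses have been given. Superposition: Cmin = C₀·(f + f² + … + f^3).
≈ 26.000 × (0.1250 + 0.0156 + 0.0020) ≈ 26.000 × 0.1426 ≈ 3.708 μg/mL.

3.7 μg/mL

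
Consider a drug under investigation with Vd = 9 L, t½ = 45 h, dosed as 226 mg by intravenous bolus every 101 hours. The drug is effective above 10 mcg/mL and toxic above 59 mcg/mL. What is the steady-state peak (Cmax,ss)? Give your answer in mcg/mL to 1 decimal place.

31.8 mcg/mL

τ/t½ = 101/45 ≈ 2.2444, so fraction remaining f = (1/2)^(101/45) ≈ 0.2110.
Accumulation ratio R = 1/(1 − f) ≈ 1/0.7890 ≈ 1.2674.
Each bolus raises the concentration by D/Vd = 226/9 ≈ 25.111 mcg/mL.
Steady-state peak Cmax,ss = C₀·R ≈ 25.111 × 1.2674 ≈ 31.826 mcg/mL.
Peak 31.8 mcg/mL vs MTC 59 mcg/mL: below toxic threshold.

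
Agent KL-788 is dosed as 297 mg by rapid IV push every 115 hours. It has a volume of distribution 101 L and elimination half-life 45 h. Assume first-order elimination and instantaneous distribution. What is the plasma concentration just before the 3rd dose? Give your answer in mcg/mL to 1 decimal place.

f = (1/2)^(τ/t½) = (1/2)^(115/45) ≈ 0.1701.
C₀ = D/Vd = 297/101 ≈ 2.941 mcg/mL.
Before the 3rd dose, 2 doses have been given. Superposition: Cmin = C₀·(f + f²).
≈ 2.941 × (0.1701 + 0.0289) ≈ 2.941 × 0.1990 ≈ 0.585 mcg/mL.

0.6 mcg/mL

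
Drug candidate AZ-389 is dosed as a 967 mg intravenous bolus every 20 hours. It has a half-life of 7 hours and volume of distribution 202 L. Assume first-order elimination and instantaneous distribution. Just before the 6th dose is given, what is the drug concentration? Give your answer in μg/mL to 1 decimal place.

0.8 μg/mL

f = (1/2)^(τ/t½) = (1/2)^(20/7) ≈ 0.1380.
C₀ = D/Vd = 967/202 ≈ 4.787 μg/mL.
Before the 6th dose, 5 doses have been given. Superposition: Cmin = C₀·(f + f² + … + f^5).
≈ 4.787 × (0.1380 + 0.0190 + 0.0026 + 0.0004 + 0.0001) ≈ 4.787 × 0.1601 ≈ 0.766 μg/mL.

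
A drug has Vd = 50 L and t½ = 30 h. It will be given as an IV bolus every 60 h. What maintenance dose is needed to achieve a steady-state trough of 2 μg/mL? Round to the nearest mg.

300 mg

τ/t½ = 60/30 ≈ 2, so f = (1/2)^(60/30) ≈ 0.250000.
Cmin,ss = (D/Vd)·f/(1−f), so D = Cmin,ss·Vd·(1−f)/f.
D = 2 × 50 × (1−f)/f ≈ 2 × 50 × 3.00000 ≈ 300.00 mg.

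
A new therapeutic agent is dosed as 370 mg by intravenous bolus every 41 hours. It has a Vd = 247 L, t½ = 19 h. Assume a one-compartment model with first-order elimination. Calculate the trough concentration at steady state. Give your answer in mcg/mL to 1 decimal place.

τ/t½ = 41/19 ≈ 2.1579, so fraction remaining f = (1/2)^(41/19) ≈ 0.2241.
Each bolus raises the concentration by D/Vd = 370/247 ≈ 1.498 mcg/mL.
Steady-state trough Cmin,ss = C₀·f/(1−f) ≈ 1.498 × 0.2241/0.7759 ≈ 0.433 mcg/mL.

0.4 mcg/mL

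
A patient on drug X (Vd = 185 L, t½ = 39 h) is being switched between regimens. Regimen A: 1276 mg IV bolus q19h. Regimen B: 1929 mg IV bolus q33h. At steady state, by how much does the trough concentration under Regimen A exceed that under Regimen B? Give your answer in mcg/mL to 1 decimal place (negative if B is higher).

Regimen A: f = (1/2)^(19/39) ≈ 0.7134; Cmin,ss = (1276/185)·f/(1−f) ≈ 17.169 mcg/mL.
Regimen B: f = (1/2)^(33/39) ≈ 0.5563; Cmin,ss = (1929/185)·f/(1−f) ≈ 13.073 mcg/mL.
Difference ≈ 17.169 − 13.073 ≈ 4.096 mcg/mL.

4.1 mcg/mL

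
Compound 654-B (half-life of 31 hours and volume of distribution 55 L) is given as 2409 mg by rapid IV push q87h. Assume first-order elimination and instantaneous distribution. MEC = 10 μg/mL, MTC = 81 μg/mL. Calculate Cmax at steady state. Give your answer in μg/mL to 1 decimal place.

k = ln2/t½ = ln2/31 ≈ 0.022360 h⁻¹; fraction remaining f = e^(−kτ) = e^(−0.022360×87) ≈ 0.1429.
At steady state, accumulation factor R = 1/(1 − e^(−kτ)) ≈ 1.1667.
Single-dose peak C₀ = D/Vd = 2409/55 ≈ 43.800 μg/mL.
Cmax,ss = C₀/(1 − f) ≈ 43.800/0.8571 ≈ 51.103 μg/mL.
Peak 51.1 μg/mL vs MTC 81 μg/mL: below toxic threshold.

51.1 μg/mL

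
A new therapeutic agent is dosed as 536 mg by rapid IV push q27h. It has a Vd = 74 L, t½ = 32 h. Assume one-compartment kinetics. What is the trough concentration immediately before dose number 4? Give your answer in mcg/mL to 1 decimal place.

f = (1/2)^(τ/t½) = (1/2)^(27/32) ≈ 0.5572.
C₀ = D/Vd = 536/74 ≈ 7.243 mcg/mL.
Before the 4th dose, 3 doses have been given. Superposition: Cmin = C₀·(f + f² + … + f^3).
≈ 7.243 × (0.5572 + 0.3105 + 0.1730) ≈ 7.243 × 1.0407 ≈ 7.538 mcg/mL.

7.5 mcg/mL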